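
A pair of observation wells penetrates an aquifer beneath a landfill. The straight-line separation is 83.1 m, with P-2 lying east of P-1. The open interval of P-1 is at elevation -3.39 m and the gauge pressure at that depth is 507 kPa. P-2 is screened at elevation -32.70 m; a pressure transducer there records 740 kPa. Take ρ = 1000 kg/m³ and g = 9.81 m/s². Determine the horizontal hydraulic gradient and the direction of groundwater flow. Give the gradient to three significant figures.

Pressure head at P-1: ψ = P/(ρg) = 507×1000 / (1000 × 9.81) = 51.68 m.
Total head at P-1: h = z + ψ = -3.39 + 51.68 = 48.29 m.
Pressure head at P-2: ψ = P/(ρg) = 740×1000 / (1000 × 9.81) = 75.43 m.
Total head at P-2: h = z + ψ = -32.70 + 75.43 = 42.73 m.
Head difference: h(P-1) − h(P-2) = 48.29 − 42.73 = 5.56 m.
Hydraulic gradient: i = |Δh| / L = 5.56 / 83.1 = 0.0669.
Flow is from higher to lower head: from P-1 toward P-2, i.e. toward the east.

i ≈ 0.0669; groundwater flows toward the east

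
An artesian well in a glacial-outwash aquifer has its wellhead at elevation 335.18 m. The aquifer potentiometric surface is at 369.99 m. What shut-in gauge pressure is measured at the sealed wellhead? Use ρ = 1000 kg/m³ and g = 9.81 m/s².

P ≈ 341 kPa

Head above the cap: Δh = 369.99 − 335.18 = 34.81 m.
P = ρgΔh = 1000 × 9.81 × 34.81 = 341486 Pa ≈ 341 kPa.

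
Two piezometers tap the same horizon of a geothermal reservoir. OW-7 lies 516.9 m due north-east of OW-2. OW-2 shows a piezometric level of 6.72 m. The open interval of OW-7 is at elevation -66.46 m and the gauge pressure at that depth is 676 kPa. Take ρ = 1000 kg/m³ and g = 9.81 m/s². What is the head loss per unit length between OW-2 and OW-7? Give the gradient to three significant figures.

Total head at OW-2: h = 6.72 m (water level in the piezometer is the total head).
Pressure head at OW-7: ψ = P/(ρg) = 676×1000 / (1000 × 9.81) = 68.91 m.
Total head at OW-7: h = z + ψ = -66.46 + 68.91 = 2.45 m.
Head difference: h(OW-2) − h(OW-7) = 6.72 − 2.45 = 4.27 m.
Hydraulic gradient: i = |Δh| / L = 4.27 / 516.9 = 0.00826.

i ≈ 0.00826 m/m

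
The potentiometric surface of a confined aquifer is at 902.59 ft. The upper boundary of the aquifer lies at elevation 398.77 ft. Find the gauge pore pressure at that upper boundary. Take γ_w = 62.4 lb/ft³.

P ≈ 218 psi

Pressure head at the aquifer top: ψ = h − z = 902.59 − 398.77 = 503.82 ft.
P = γψ/144 = 62.4 × 503.82 / 144 = 218 psi.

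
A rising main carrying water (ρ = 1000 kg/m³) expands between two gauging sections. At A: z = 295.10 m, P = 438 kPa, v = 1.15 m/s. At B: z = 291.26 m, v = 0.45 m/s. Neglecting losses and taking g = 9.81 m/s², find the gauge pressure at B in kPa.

Pressure head at A: ψ₁ = P₁/(ρg) = 438×1000 / (1000 × 9.81) = 44.65 m.
Velocity heads: v₁²/2g = 1.15²/19.62 = 0.067 m; v₂²/2g = 0.45²/19.62 = 0.010 m.
Total head H = z₁ + ψ₁ + v₁²/2g = 295.10 + 44.65 + 0.067 = 339.82 m.
ψ₂ = H − z₂ − v₂²/2g = 339.82 − 291.26 − 0.010 = 48.55 m.
P₂ = ρgψ₂ = 1000 × 9.81 × 48.55 ≈ 476 kPa.

P₂ ≈ 476 kPa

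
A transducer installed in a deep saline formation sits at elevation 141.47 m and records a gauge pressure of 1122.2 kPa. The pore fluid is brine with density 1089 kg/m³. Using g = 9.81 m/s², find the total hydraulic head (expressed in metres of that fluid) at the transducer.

ψ = P/(ρg) = 1122.2×1000 / (1089 × 9.81) = 105.04 m.
h = z + ψ = 141.47 + 105.04 = 246.51 m.

h ≈ 246.51 m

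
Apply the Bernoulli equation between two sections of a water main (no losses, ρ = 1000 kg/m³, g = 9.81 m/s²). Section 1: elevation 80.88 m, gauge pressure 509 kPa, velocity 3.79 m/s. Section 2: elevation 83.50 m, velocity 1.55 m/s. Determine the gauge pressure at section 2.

P₂ ≈ 489 kPa

Pressure head at 1: ψ₁ = P₁/(ρg) = 509×1000 / (1000 × 9.81) = 51.89 m.
Velocity heads: v₁²/2g = 3.79²/19.62 = 0.732 m; v₂²/2g = 1.55²/19.62 = 0.122 m.
Total head H = z₁ + ψ₁ + v₁²/2g = 80.88 + 51.89 + 0.732 = 133.50 m.
ψ₂ = H − z₂ − v₂²/2g = 133.50 − 83.50 − 0.122 = 49.88 m.
P₂ = ρgψ₂ = 1000 × 9.81 × 49.88 ≈ 489 kPa.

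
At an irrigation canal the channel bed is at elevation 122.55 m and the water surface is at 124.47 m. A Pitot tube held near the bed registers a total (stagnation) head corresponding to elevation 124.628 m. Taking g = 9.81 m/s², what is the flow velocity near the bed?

Near the bed, under hydrostatic conditions, the piezometric head (z + ψ) equals the free-surface elevation, 124.47 m.
Velocity head = total − piezometric = 124.628 − 124.47 = 0.158 m.
v = √(2g·h_v) = √(2 × 9.81 × 0.158) = 1.76 m/s.

v ≈ 1.76 m/s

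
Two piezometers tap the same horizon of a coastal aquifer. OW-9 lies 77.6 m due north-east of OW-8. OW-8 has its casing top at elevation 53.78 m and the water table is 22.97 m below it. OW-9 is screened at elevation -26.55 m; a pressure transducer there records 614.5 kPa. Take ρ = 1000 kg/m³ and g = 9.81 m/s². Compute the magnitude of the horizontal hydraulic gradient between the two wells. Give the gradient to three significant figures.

Total head at OW-8: h = 53.78 − 22.97 = 30.81 m.
Pressure head at OW-9: ψ = P/(ρg) = 614.5×1000 / (1000 × 9.81) = 62.64 m.
Total head at OW-9: h = z + ψ = -26.55 + 62.64 = 36.09 m.
Head difference: h(OW-8) − h(OW-9) = 30.81 − 36.09 = -5.28 m.
Hydraulic gradient: i = |Δh| / L = 5.28 / 77.6 = 0.0680.

i ≈ 0.0680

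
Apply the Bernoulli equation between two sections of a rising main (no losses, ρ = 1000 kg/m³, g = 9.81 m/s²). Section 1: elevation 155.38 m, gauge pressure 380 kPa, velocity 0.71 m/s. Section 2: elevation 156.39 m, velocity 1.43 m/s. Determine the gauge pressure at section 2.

P₂ ≈ 369 kPa

Pressure head at 1: ψ₁ = P₁/(ρg) = 380×1000 / (1000 × 9.81) = 38.74 m.
Velocity heads: v₁²/2g = 0.71²/19.62 = 0.026 m; v₂²/2g = 1.43²/19.62 = 0.104 m.
Total head H = z₁ + ψ₁ + v₁²/2g = 155.38 + 38.74 + 0.026 = 194.15 m.
ψ₂ = H − z₂ − v₂²/2g = 194.15 − 156.39 − 0.104 = 37.66 m.
P₂ = ρgψ₂ = 1000 × 9.81 × 37.66 ≈ 369 kPa.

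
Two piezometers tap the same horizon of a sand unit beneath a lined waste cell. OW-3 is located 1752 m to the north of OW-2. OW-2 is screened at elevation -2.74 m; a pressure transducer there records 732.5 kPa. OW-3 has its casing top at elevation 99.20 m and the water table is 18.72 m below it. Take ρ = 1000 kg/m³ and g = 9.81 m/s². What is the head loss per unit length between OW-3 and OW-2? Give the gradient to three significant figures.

i ≈ 0.00488 m/m

Pressure head at OW-2: ψ = P/(ρg) = 732.5×1000 / (1000 × 9.81) = 74.67 m.
Total head at OW-2: h = z + ψ = -2.74 + 74.67 = 71.93 m.
Total head at OW-3: h = 99.20 − 18.72 = 80.48 m.
Head difference: h(OW-2) − h(OW-3) = 71.93 − 80.48 = -8.55 m.
Hydraulic gradient: i = |Δh| / L = 8.55 / 1752 = 0.00488.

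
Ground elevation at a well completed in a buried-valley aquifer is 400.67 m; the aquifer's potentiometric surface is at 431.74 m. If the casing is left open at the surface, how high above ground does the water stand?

≈ 31.07 m above ground

Water rises to the potentiometric surface, so the rise above ground = 431.74 − 400.67 = 31.07 m.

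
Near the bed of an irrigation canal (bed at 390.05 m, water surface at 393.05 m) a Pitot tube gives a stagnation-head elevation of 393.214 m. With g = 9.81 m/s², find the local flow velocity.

v ≈ 1.79 m/s

Near the bed, under hydrostatic conditions, the piezometric head (z + ψ) equals the free-surface elevation, 393.05 m.
Velocity head = total − piezometric = 393.214 − 393.05 = 0.164 m.
v = √(2g·h_v) = √(2 × 9.81 × 0.164) = 1.79 m/s.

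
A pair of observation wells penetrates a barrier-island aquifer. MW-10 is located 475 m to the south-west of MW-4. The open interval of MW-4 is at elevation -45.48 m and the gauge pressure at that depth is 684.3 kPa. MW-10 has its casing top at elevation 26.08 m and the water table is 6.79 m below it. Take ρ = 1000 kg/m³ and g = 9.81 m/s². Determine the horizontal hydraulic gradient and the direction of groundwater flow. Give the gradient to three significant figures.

i ≈ 0.0105; groundwater flows toward the south-west

Pressure head at MW-4: ψ = P/(ρg) = 684.3×1000 / (1000 × 9.81) = 69.76 m.
Total head at MW-4: h = z + ψ = -45.48 + 69.76 = 24.28 m.
Total head at MW-10: h = 26.08 − 6.79 = 19.29 m.
Head difference: h(MW-4) − h(MW-10) = 24.28 − 19.29 = 4.99 m.
Hydraulic gradient: i = |Δh| / L = 4.99 / 475 = 0.0105.
Flow is from higher to lower head: from MW-4 toward MW-10, i.e. toward the south-west.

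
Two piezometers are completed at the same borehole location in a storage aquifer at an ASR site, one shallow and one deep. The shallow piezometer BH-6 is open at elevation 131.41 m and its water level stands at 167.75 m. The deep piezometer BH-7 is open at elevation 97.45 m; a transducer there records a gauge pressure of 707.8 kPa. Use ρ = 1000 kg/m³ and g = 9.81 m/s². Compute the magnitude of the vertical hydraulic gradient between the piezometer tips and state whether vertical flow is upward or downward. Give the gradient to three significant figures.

Total head at BH-6: h = 167.75 m (water level in the standpipe).
Pressure head at BH-7: ψ = P/(ρg) = 707.8×1000 / (1000 × 9.81) = 72.15 m.
Total head at BH-7: h = z + ψ = 97.45 + 72.15 = 169.60 m.
Δh = h(BH-6) − h(BH-7) = 167.75 − 169.60 = -1.85 m.
Vertical separation Δz = 131.41 − 97.45 = 33.96 m.
|i_v| = |Δh| / Δz = 1.85 / 33.96 = 0.0545.
Head is higher in the deep piezometer, so vertical flow is upward (discharge condition).

|i_v| ≈ 0.0545; vertical flow is upward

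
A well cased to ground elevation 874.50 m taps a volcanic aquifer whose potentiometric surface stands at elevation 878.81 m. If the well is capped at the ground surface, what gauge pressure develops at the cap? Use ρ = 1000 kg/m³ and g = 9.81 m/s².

Head above the cap: Δh = 878.81 − 874.50 = 4.31 m.
P = ρgΔh = 1000 × 9.81 × 4.31 = 42281 Pa ≈ 42.3 kPa.

P ≈ 42.3 kPa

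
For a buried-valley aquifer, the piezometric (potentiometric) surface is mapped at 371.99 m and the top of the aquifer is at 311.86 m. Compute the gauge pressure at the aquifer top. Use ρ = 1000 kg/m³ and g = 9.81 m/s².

P ≈ 590 kPa

Pressure head at the aquifer top: ψ = h − z = 371.99 − 311.86 = 60.13 m.
P = ρgψ = 1000 × 9.81 × 60.13 = 589875 Pa ≈ 590 kPa.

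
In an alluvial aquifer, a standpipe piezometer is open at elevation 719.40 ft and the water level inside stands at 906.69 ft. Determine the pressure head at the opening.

ψ ≈ 187.29 ft

Total head h = 906.69 ft (the water-surface elevation in the piezometer).
Pressure head ψ = h − z = 906.69 − 719.40 = 187.29 ft.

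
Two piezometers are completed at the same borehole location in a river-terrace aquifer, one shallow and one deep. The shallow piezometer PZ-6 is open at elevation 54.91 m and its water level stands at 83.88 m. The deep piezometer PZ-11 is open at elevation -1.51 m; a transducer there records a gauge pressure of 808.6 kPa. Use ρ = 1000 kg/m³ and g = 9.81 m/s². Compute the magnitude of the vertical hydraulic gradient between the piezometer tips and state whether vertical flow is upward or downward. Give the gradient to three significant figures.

Total head at PZ-6: h = 83.88 m (water level in the standpipe).
Pressure head at PZ-11: ψ = P/(ρg) = 808.6×1000 / (1000 × 9.81) = 82.43 m.
Total head at PZ-11: h = z + ψ = -1.51 + 82.43 = 80.92 m.
Δh = h(PZ-6) − h(PZ-11) = 83.88 − 80.92 = 2.96 m.
Vertical separation Δz = 54.91 − (-1.51) = 56.42 m.
|i_v| = |Δh| / Δz = 2.96 / 56.42 = 0.0525.
Head is higher in the shallow piezometer, so vertical flow is downward (recharge condition).

|i_v| ≈ 0.0525; vertical flow is downward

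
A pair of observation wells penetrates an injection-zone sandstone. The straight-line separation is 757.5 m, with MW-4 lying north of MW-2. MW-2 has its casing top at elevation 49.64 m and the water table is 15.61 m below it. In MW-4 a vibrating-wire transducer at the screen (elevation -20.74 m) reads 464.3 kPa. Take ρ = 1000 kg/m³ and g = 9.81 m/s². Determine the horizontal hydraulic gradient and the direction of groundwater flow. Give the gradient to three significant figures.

Total head at MW-2: h = 49.64 − 15.61 = 34.03 m.
Pressure head at MW-4: ψ = P/(ρg) = 464.3×1000 / (1000 × 9.81) = 47.33 m.
Total head at MW-4: h = z + ψ = -20.74 + 47.33 = 26.59 m.
Head difference: h(MW-2) − h(MW-4) = 34.03 − 26.59 = 7.44 m.
Hydraulic gradient: i = |Δh| / L = 7.44 / 757.5 = 0.00982.
Flow is from higher to lower head: from MW-2 toward MW-4, i.e. toward the north.

i ≈ 0.00982; groundwater flows toward the north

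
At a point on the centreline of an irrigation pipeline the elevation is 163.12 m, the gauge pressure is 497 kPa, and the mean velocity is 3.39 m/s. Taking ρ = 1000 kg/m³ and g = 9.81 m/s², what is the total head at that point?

Pressure head ψ = P/(ρg) = 497×1000 / (1000 × 9.81) = 50.66 m.
Velocity head = v²/(2g) = 3.39² / (2 × 9.81) = 0.586 m.
h = z + ψ + v²/(2g) = 163.12 + 50.66 + 0.586 = 214.37 m.

h ≈ 214.37 m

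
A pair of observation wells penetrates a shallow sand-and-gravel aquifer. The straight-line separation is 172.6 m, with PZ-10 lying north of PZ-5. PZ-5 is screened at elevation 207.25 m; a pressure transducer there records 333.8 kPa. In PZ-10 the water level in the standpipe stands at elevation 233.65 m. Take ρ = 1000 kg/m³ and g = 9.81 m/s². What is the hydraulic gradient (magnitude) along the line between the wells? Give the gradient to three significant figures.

i ≈ 0.0442

Pressure head at PZ-5: ψ = P/(ρg) = 333.8×1000 / (1000 × 9.81) = 34.03 m.
Total head at PZ-5: h = z + ψ = 207.25 + 34.03 = 241.28 m.
Total head at PZ-10: h = 233.65 m (water level in the piezometer is the total head).
Head difference: h(PZ-5) − h(PZ-10) = 241.28 − 233.65 = 7.63 m.
Hydraulic gradient: i = |Δh| / L = 7.63 / 172.6 = 0.0442.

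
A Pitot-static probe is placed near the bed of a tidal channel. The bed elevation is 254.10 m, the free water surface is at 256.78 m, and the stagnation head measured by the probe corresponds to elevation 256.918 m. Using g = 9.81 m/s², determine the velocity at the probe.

v ≈ 1.65 m/s

Near the bed, under hydrostatic conditions, the piezometric head (z + ψ) equals the free-surface elevation, 256.78 m.
Velocity head = total − piezometric = 256.918 − 256.78 = 0.138 m.
v = √(2g·h_v) = √(2 × 9.81 × 0.138) = 1.65 m/s.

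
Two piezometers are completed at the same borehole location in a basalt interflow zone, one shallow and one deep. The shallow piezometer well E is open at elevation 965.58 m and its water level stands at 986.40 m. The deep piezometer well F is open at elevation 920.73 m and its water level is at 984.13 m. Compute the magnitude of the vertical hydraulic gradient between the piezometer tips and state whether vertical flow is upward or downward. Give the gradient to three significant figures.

Total head at well E: h = 986.40 m (water level in the standpipe).
Total head at well F: h = 984.13 m.
Δh = h(well E) − h(well F) = 986.40 − 984.13 = 2.27 m.
Vertical separation Δz = 965.58 − 920.73 = 44.85 m.
|i_v| = |Δh| / Δz = 2.27 / 44.85 = 0.0506.
Head is higher in the shallow piezometer, so vertical flow is downward (recharge condition).

|i_v| ≈ 0.0506; vertical flow is downward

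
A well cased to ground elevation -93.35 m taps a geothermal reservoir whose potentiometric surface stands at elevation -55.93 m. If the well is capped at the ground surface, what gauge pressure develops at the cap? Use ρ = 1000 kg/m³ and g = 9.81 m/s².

P ≈ 367 kPa

Head above the cap: Δh = -55.93 − (-93.35) = 37.42 m.
P = ρgΔh = 1000 × 9.81 × 37.42 = 367090 Pa ≈ 367 kPa.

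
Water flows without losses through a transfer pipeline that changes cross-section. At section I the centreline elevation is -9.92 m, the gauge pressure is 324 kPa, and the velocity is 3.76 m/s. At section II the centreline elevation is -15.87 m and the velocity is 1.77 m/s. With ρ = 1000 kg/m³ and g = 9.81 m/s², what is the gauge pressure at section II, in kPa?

Pressure head at I: ψ₁ = P₁/(ρg) = 324×1000 / (1000 × 9.81) = 33.03 m.
Velocity heads: v₁²/2g = 3.76²/19.62 = 0.721 m; v₂²/2g = 1.77²/19.62 = 0.160 m.
Total head H = z₁ + ψ₁ + v₁²/2g = -9.92 + 33.03 + 0.721 = 23.83 m.
ψ₂ = H − z₂ − v₂²/2g = 23.83 − (-15.87) − 0.160 = 39.54 m.
P₂ = ρgψ₂ = 1000 × 9.81 × 39.54 ≈ 388 kPa.

P₂ ≈ 388 kPa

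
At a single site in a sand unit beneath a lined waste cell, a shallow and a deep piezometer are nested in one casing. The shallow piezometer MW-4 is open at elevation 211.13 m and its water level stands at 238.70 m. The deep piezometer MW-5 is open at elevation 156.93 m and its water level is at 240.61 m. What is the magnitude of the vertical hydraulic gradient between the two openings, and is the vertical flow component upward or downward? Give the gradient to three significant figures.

|i_v| ≈ 0.0352; vertical flow is upward

Total head at MW-4: h = 238.70 m (water level in the standpipe).
Total head at MW-5: h = 240.61 m.
Δh = h(MW-4) − h(MW-5) = 238.70 − 240.61 = -1.91 m.
Vertical separation Δz = 211.13 − 156.93 = 54.20 m.
|i_v| = |Δh| / Δz = 1.91 / 54.20 = 0.0352.
Head is higher in the deep piezometer, so vertical flow is upward (discharge condition).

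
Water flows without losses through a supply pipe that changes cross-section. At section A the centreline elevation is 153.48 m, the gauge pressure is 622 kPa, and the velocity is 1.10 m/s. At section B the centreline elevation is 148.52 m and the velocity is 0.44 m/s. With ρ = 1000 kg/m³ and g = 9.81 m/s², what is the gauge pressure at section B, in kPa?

P₂ ≈ 671 kPa

Pressure head at A: ψ₁ = P₁/(ρg) = 622×1000 / (1000 × 9.81) = 63.40 m.
Velocity heads: v₁²/2g = 1.10²/19.62 = 0.062 m; v₂²/2g = 0.44²/19.62 = 0.010 m.
Total head H = z₁ + ψ₁ + v₁²/2g = 153.48 + 63.40 + 0.062 = 216.94 m.
ψ₂ = H − z₂ − v₂²/2g = 216.94 − 148.52 − 0.010 = 68.41 m.
P₂ = ρgψ₂ = 1000 × 9.81 × 68.41 ≈ 671 kPa.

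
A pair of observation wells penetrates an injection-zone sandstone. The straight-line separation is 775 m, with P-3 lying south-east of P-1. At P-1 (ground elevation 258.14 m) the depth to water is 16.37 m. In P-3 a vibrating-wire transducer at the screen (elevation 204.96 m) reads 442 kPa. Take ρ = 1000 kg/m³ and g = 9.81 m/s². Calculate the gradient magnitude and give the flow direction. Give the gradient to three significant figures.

i ≈ 0.0106; groundwater flows toward the north-west

Total head at P-1: h = 258.14 − 16.37 = 241.77 m.
Pressure head at P-3: ψ = P/(ρg) = 442×1000 / (1000 × 9.81) = 45.06 m.
Total head at P-3: h = z + ψ = 204.96 + 45.06 = 250.02 m.
Head difference: h(P-1) − h(P-3) = 241.77 − 250.02 = -8.25 m.
Hydraulic gradient: i = |Δh| / L = 8.25 / 775 = 0.0106.
Flow is from higher to lower head: from P-3 toward P-1, i.e. toward the north-west.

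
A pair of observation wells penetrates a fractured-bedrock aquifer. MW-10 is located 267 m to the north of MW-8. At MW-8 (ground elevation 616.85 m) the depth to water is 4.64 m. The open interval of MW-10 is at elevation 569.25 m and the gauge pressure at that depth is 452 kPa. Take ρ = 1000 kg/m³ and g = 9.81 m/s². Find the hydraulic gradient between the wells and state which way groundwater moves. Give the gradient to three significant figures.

Total head at MW-8: h = 616.85 − 4.64 = 612.21 m.
Pressure head at MW-10: ψ = P/(ρg) = 452×1000 / (1000 × 9.81) = 46.08 m.
Total head at MW-10: h = z + ψ = 569.25 + 46.08 = 615.33 m.
Head difference: h(MW-8) − h(MW-10) = 612.21 − 615.33 = -3.12 m.
Hydraulic gradient: i = |Δh| / L = 3.12 / 267 = 0.0117.
Flow is from higher to lower head: from MW-10 toward MW-8, i.e. toward the south.

i ≈ 0.0117; groundwater flows toward the south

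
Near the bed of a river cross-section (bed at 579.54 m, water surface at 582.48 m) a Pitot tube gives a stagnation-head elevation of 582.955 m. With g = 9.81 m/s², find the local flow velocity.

Near the bed, under hydrostatic conditions, the piezometric head (z + ψ) equals the free-surface elevation, 582.48 m.
Velocity head = total − piezometric = 582.955 − 582.48 = 0.475 m.
v = √(2g·h_v) = √(2 × 9.81 × 0.475) = 3.05 m/s.

v ≈ 3.05 m/s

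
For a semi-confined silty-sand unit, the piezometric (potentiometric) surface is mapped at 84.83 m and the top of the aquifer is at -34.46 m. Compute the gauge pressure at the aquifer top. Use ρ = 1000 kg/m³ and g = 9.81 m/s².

P ≈ 1170 kPa

Pressure head at the aquifer top: ψ = h − z = 84.83 − (-34.46) = 119.29 m.
P = ρgψ = 1000 × 9.81 × 119.29 = 1170235 Pa ≈ 1170 kPa.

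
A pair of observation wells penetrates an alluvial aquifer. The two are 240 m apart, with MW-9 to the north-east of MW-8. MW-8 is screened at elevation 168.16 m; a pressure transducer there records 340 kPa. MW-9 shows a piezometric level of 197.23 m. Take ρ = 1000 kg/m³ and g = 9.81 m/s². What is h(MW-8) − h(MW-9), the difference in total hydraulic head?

Pressure head at MW-8: ψ = P/(ρg) = 340×1000 / (1000 × 9.81) = 34.66 m.
Total head at MW-8: h = z + ψ = 168.16 + 34.66 = 202.82 m.
Total head at MW-9: h = 197.23 m (water level in the piezometer is the total head).
Head difference: h(MW-8) − h(MW-9) = 202.82 − 197.23 = 5.59 m.

Δh ≈ 5.59 m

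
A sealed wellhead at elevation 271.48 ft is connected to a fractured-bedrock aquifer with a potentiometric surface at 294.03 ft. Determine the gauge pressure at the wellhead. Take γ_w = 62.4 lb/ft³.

P ≈ 9.77 psi

Head above the cap: Δh = 294.03 − 271.48 = 22.55 ft.
P = γΔh/144 = 62.4 × 22.55 / 144 = 9.77 psi.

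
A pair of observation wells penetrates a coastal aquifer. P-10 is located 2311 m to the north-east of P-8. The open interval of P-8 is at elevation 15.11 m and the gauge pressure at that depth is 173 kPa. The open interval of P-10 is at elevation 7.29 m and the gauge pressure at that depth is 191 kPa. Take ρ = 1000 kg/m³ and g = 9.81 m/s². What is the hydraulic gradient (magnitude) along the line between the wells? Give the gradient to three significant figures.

Pressure head at P-8: ψ = P/(ρg) = 173×1000 / (1000 × 9.81) = 17.64 m.
Total head at P-8: h = z + ψ = 15.11 + 17.64 = 32.75 m.
Pressure head at P-10: ψ = P/(ρg) = 191×1000 / (1000 × 9.81) = 19.47 m.
Total head at P-10: h = z + ψ = 7.29 + 19.47 = 26.76 m.
Head difference: h(P-8) − h(P-10) = 32.75 − 26.76 = 5.99 m.
Hydraulic gradient: i = |Δh| / L = 5.99 / 2311 = 0.00259.

i ≈ 0.00259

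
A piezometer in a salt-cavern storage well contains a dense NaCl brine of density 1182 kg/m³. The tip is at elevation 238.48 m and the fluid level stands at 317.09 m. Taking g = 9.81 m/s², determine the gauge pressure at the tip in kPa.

Pressure head ψ = h − z = 317.09 − 238.48 = 78.61 m.
P = ρgψ = 1182 × 9.81 × 78.61 = 911516 Pa ≈ 912 kPa.

P ≈ 912 kPa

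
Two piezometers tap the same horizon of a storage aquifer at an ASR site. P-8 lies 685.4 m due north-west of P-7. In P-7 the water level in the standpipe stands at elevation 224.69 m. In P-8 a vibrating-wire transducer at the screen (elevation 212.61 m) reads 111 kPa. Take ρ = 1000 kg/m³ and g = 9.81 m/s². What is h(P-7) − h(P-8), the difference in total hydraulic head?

Δh ≈ 0.77 m

Total head at P-7: h = 224.69 m (water level in the piezometer is the total head).
Pressure head at P-8: ψ = P/(ρg) = 111×1000 / (1000 × 9.81) = 11.31 m.
Total head at P-8: h = z + ψ = 212.61 + 11.31 = 223.92 m.
Head difference: h(P-7) − h(P-8) = 224.69 − 223.92 = 0.77 m.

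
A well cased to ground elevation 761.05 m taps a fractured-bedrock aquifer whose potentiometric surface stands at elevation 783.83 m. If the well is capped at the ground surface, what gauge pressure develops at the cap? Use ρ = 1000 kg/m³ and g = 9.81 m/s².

P ≈ 223 kPa

Head above the cap: Δh = 783.83 − 761.05 = 22.78 m.
P = ρgΔh = 1000 × 9.81 × 22.78 = 223472 Pa ≈ 223 kPa.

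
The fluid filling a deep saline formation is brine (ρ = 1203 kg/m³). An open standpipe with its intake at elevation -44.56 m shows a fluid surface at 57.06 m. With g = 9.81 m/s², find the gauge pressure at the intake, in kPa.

P ≈ 1200 kPa

Pressure head ψ = h − z = 57.06 − (-44.56) = 101.62 m.
P = ρgψ = 1203 × 9.81 × 101.62 = 1199261 Pa ≈ 1200 kPa.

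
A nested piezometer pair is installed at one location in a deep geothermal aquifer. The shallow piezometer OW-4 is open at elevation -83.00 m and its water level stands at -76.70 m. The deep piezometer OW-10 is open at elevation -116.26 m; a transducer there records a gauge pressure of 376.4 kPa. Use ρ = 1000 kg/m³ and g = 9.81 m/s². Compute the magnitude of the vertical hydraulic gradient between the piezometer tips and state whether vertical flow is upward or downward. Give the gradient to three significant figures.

|i_v| ≈ 0.0358; vertical flow is downward

Total head at OW-4: h = -76.70 m (water level in the standpipe).
Pressure head at OW-10: ψ = P/(ρg) = 376.4×1000 / (1000 × 9.81) = 38.37 m.
Total head at OW-10: h = z + ψ = -116.26 + 38.37 = -77.89 m.
Δh = h(OW-4) − h(OW-10) = -76.70 − (-77.89) = 1.19 m.
Vertical separation Δz = -83.00 − (-116.26) = 33.26 m.
|i_v| = |Δh| / Δz = 1.19 / 33.26 = 0.0358.
Head is higher in the shallow piezometer, so vertical flow is downward (recharge condition).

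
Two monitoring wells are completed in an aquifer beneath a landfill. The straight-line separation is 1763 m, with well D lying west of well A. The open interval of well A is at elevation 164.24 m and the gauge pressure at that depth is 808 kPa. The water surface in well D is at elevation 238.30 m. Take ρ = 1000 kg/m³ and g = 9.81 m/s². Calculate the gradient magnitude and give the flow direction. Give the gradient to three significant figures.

i ≈ 0.00471; groundwater flows toward the west

Pressure head at well A: ψ = P/(ρg) = 808×1000 / (1000 × 9.81) = 82.36 m.
Total head at well A: h = z + ψ = 164.24 + 82.36 = 246.60 m.
Total head at well D: h = 238.30 m (water level in the piezometer is the total head).
Head difference: h(well A) − h(well D) = 246.60 − 238.30 = 8.30 m.
Hydraulic gradient: i = |Δh| / L = 8.30 / 1763 = 0.00471.
Flow is from higher to lower head: from well A toward well D, i.e. toward the west.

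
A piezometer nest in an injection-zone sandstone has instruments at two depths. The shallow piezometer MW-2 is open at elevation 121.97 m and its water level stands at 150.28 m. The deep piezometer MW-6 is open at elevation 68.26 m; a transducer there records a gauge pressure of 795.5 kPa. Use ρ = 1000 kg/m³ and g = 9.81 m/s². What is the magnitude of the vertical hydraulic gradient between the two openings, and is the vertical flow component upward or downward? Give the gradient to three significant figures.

Total head at MW-2: h = 150.28 m (water level in the standpipe).
Pressure head at MW-6: ψ = P/(ρg) = 795.5×1000 / (1000 × 9.81) = 81.09 m.
Total head at MW-6: h = z + ψ = 68.26 + 81.09 = 149.35 m.
Δh = h(MW-2) − h(MW-6) = 150.28 − 149.35 = 0.93 m.
Vertical separation Δz = 121.97 − 68.26 = 53.71 m.
|i_v| = |Δh| / Δz = 0.93 / 53.71 = 0.0173.
Head is higher in the shallow piezometer, so vertical flow is downward (recharge condition).

|i_v| ≈ 0.0173; vertical flow is downward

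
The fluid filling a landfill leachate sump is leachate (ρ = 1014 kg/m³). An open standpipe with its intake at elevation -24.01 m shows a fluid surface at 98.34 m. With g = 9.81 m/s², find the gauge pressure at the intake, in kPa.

P ≈ 1220 kPa

Pressure head ψ = h − z = 98.34 − (-24.01) = 122.35 m.
P = ρgψ = 1014 × 9.81 × 122.35 = 1217057 Pa ≈ 1220 kPa.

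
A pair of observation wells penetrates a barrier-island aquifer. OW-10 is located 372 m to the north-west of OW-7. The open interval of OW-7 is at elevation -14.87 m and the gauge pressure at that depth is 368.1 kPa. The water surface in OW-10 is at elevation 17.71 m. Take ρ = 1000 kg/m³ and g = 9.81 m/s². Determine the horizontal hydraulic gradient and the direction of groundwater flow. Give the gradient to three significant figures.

i ≈ 0.0133; groundwater flows toward the north-west

Pressure head at OW-7: ψ = P/(ρg) = 368.1×1000 / (1000 × 9.81) = 37.52 m.
Total head at OW-7: h = z + ψ = -14.87 + 37.52 = 22.65 m.
Total head at OW-10: h = 17.71 m (water level in the piezometer is the total head).
Head difference: h(OW-7) − h(OW-10) = 22.65 − 17.71 = 4.94 m.
Hydraulic gradient: i = |Δh| / L = 4.94 / 372 = 0.0133.
Flow is from higher to lower head: from OW-7 toward OW-10, i.e. toward the north-west.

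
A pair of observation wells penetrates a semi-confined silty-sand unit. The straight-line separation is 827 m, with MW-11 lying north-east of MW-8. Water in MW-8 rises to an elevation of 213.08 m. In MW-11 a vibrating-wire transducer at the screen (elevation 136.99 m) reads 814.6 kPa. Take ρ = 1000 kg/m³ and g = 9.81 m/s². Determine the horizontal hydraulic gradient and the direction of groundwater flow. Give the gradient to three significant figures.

i ≈ 0.00840; groundwater flows toward the south-west

Total head at MW-8: h = 213.08 m (water level in the piezometer is the total head).
Pressure head at MW-11: ψ = P/(ρg) = 814.6×1000 / (1000 × 9.81) = 83.04 m.
Total head at MW-11: h = z + ψ = 136.99 + 83.04 = 220.03 m.
Head difference: h(MW-8) − h(MW-11) = 213.08 − 220.03 = -6.95 m.
Hydraulic gradient: i = |Δh| / L = 6.95 / 827 = 0.00840.
Flow is from higher to lower head: from MW-11 toward MW-8, i.e. toward the south-west.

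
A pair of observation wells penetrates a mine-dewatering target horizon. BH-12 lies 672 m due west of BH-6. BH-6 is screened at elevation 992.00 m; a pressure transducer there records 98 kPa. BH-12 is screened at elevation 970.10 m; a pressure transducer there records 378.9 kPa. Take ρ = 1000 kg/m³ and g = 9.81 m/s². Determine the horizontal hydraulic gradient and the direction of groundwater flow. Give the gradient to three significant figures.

Pressure head at BH-6: ψ = P/(ρg) = 98×1000 / (1000 × 9.81) = 9.99 m.
Total head at BH-6: h = z + ψ = 992.00 + 9.99 = 1001.99 m.
Pressure head at BH-12: ψ = P/(ρg) = 378.9×1000 / (1000 × 9.81) = 38.62 m.
Total head at BH-12: h = z + ψ = 970.10 + 38.62 = 1008.72 m.
Head difference: h(BH-6) − h(BH-12) = 1001.99 − 1008.72 = -6.73 m.
Hydraulic gradient: i = |Δh| / L = 6.73 / 672 = 0.0100.
Flow is from higher to lower head: from BH-12 toward BH-6, i.e. toward the east.

i ≈ 0.0100; groundwater flows toward the east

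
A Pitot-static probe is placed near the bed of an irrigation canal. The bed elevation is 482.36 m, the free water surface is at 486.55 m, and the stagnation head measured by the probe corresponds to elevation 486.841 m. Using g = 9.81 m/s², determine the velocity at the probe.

v ≈ 2.39 m/s

Near the bed, under hydrostatic conditions, the piezometric head (z + ψ) equals the free-surface elevation, 486.55 m.
Velocity head = total − piezometric = 486.841 − 486.55 = 0.291 m.
v = √(2g·h_v) = √(2 × 9.81 × 0.291) = 2.39 m/s.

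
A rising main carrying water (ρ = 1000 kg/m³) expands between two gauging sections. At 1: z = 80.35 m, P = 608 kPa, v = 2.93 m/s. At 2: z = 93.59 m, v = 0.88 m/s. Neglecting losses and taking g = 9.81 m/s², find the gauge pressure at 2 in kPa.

Pressure head at 1: ψ₁ = P₁/(ρg) = 608×1000 / (1000 × 9.81) = 61.98 m.
Velocity heads: v₁²/2g = 2.93²/19.62 = 0.438 m; v₂²/2g = 0.88²/19.62 = 0.039 m.
Total head H = z₁ + ψ₁ + v₁²/2g = 80.35 + 61.98 + 0.438 = 142.77 m.
ψ₂ = H − z₂ − v₂²/2g = 142.77 − 93.59 − 0.039 = 49.14 m.
P₂ = ρgψ₂ = 1000 × 9.81 × 49.14 ≈ 482 kPa.

P₂ ≈ 482 kPa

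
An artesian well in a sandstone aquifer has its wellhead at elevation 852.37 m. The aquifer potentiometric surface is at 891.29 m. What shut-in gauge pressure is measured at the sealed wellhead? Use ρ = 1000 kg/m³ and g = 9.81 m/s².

Head above the cap: Δh = 891.29 − 852.37 = 38.92 m.
P = ρgΔh = 1000 × 9.81 × 38.92 = 381805 Pa ≈ 382 kPa.

P ≈ 382 kPa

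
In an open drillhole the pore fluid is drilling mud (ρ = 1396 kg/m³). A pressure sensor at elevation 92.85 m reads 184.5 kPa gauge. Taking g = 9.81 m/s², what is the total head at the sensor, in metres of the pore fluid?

h ≈ 106.32 m

ψ = P/(ρg) = 184.5×1000 / (1396 × 9.81) = 13.47 m.
h = z + ψ = 92.85 + 13.47 = 106.32 m.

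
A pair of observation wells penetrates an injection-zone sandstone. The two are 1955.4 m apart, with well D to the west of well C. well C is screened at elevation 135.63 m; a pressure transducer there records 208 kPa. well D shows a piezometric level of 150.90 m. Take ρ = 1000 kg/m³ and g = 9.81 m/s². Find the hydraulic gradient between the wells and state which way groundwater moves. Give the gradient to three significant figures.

Pressure head at well C: ψ = P/(ρg) = 208×1000 / (1000 × 9.81) = 21.20 m.
Total head at well C: h = z + ψ = 135.63 + 21.20 = 156.83 m.
Total head at well D: h = 150.90 m (water level in the piezometer is the total head).
Head difference: h(well C) − h(well D) = 156.83 − 150.90 = 5.93 m.
Hydraulic gradient: i = |Δh| / L = 5.93 / 1955.4 = 0.00303.
Flow is from higher to lower head: from well C toward well D, i.e. toward the west.

i ≈ 0.00303; groundwater flows toward the west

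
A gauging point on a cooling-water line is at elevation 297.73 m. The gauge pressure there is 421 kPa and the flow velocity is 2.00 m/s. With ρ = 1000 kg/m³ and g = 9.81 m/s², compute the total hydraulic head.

Pressure head ψ = P/(ρg) = 421×1000 / (1000 × 9.81) = 42.92 m.
Velocity head = v²/(2g) = 2.00² / (2 × 9.81) = 0.204 m.
h = z + ψ + v²/(2g) = 297.73 + 42.92 + 0.204 = 340.85 m.

h ≈ 340.85 m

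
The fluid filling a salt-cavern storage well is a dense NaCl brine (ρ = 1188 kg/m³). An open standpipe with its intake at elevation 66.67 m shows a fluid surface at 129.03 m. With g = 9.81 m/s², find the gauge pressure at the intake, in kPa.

P ≈ 727 kPa

Pressure head ψ = h − z = 129.03 − 66.67 = 62.36 m.
P = ρgψ = 1188 × 9.81 × 62.36 = 726761 Pa ≈ 727 kPa.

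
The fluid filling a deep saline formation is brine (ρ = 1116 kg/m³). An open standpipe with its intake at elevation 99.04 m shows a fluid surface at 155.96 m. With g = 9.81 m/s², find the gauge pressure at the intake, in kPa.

P ≈ 623 kPa

Pressure head ψ = h − z = 155.96 − 99.04 = 56.92 m.
P = ρgψ = 1116 × 9.81 × 56.92 = 623158 Pa ≈ 623 kPa.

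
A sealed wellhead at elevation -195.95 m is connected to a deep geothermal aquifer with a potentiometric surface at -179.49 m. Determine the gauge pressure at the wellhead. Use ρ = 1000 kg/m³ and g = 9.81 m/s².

P ≈ 161 kPa

Head above the cap: Δh = -179.49 − (-195.95) = 16.46 m.
P = ρgΔh = 1000 × 9.81 × 16.46 = 161473 Pa ≈ 161 kPa.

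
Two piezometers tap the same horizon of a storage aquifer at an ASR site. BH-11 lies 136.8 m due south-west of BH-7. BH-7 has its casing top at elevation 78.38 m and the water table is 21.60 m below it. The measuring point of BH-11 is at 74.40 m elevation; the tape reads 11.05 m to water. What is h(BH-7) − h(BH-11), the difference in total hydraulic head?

Δh ≈ -6.57 m

Total head at BH-7: h = 78.38 − 21.60 = 56.78 m.
Total head at BH-11: h = 74.40 − 11.05 = 63.35 m.
Head difference: h(BH-7) − h(BH-11) = 56.78 − 63.35 = -6.57 m.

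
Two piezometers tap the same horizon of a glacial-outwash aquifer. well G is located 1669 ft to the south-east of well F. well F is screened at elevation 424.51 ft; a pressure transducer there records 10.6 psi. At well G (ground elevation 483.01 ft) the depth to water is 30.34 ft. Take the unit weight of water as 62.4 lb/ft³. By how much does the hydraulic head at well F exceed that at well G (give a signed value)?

Pressure head at well F: ψ = 144·P/γ = 144 × 10.6 / 62.4 = 24.46 ft.
Total head at well F: h = z + ψ = 424.51 + 24.46 = 448.97 ft.
Total head at well G: h = 483.01 − 30.34 = 452.67 ft.
Head difference: h(well F) − h(well G) = 448.97 − 452.67 = -3.70 ft.

Δh ≈ -3.70 ft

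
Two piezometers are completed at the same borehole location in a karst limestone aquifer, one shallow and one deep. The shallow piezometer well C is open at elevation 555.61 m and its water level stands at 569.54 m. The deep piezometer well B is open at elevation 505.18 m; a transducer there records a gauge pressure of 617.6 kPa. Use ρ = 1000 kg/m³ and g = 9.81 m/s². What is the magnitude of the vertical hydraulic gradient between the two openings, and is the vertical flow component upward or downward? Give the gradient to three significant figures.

Total head at well C: h = 569.54 m (water level in the standpipe).
Pressure head at well B: ψ = P/(ρg) = 617.6×1000 / (1000 × 9.81) = 62.96 m.
Total head at well B: h = z + ψ = 505.18 + 62.96 = 568.14 m.
Δh = h(well C) − h(well B) = 569.54 − 568.14 = 1.40 m.
Vertical separation Δz = 555.61 − 505.18 = 50.43 m.
|i_v| = |Δh| / Δz = 1.40 / 50.43 = 0.0278.
Head is higher in the shallow piezometer, so vertical flow is downward (recharge condition).

|i_v| ≈ 0.0278; vertical flow is downward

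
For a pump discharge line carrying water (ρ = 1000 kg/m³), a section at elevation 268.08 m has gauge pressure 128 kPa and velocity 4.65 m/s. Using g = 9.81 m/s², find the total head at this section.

Pressure head ψ = P/(ρg) = 128×1000 / (1000 × 9.81) = 13.05 m.
Velocity head = v²/(2g) = 4.65² / (2 × 9.81) = 1.102 m.
h = z + ψ + v²/(2g) = 268.08 + 13.05 + 1.102 = 282.23 m.

h ≈ 282.23 m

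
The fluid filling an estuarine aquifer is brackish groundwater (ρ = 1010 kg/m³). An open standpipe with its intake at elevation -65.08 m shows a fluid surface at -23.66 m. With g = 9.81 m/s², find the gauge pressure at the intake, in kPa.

P ≈ 410 kPa

Pressure head ψ = h − z = -23.66 − (-65.08) = 41.42 m.
P = ρgψ = 1010 × 9.81 × 41.42 = 410394 Pa ≈ 410 kPa.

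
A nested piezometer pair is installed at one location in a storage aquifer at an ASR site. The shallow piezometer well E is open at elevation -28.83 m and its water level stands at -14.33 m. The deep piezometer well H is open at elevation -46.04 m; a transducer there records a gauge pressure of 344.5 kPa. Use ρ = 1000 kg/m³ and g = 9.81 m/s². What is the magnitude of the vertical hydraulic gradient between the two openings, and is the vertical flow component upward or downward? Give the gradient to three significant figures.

|i_v| ≈ 0.198; vertical flow is upward

Total head at well E: h = -14.33 m (water level in the standpipe).
Pressure head at well H: ψ = P/(ρg) = 344.5×1000 / (1000 × 9.81) = 35.12 m.
Total head at well H: h = z + ψ = -46.04 + 35.12 = -10.92 m.
Δh = h(well E) − h(well H) = -14.33 − (-10.92) = -3.41 m.
Vertical separation Δz = -28.83 − (-46.04) = 17.21 m.
|i_v| = |Δh| / Δz = 3.41 / 17.21 = 0.198.
Head is higher in the deep piezometer, so vertical flow is upward (discharge condition).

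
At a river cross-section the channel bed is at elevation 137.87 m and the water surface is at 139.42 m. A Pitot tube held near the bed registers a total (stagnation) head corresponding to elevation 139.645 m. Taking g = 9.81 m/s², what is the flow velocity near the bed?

v ≈ 2.10 m/s

Near the bed, under hydrostatic conditions, the piezometric head (z + ψ) equals the free-surface elevation, 139.42 m.
Velocity head = total − piezometric = 139.645 − 139.42 = 0.225 m.
v = √(2g·h_v) = √(2 × 9.81 × 0.225) = 2.10 m/s.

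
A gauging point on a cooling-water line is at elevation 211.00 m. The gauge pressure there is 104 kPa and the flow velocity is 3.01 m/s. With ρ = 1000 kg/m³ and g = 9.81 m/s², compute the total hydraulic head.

h ≈ 222.06 m

Pressure head ψ = P/(ρg) = 104×1000 / (1000 × 9.81) = 10.60 m.
Velocity head = v²/(2g) = 3.01² / (2 × 9.81) = 0.462 m.
h = z + ψ + v²/(2g) = 211.00 + 10.60 + 0.462 = 222.06 m.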